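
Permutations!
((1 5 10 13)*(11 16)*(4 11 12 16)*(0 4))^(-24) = ((0 4 11)(1 5 10 13)(12 16))^(-24) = (16)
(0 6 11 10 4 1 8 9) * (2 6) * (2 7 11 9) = [7, 8, 6, 3, 1, 5, 9, 11, 2, 0, 4, 10] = (0 7 11 10 4 1 8 2 6 9)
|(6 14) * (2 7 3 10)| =4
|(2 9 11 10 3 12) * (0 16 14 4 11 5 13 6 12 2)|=13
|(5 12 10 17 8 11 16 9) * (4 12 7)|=10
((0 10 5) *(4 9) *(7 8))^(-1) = (0 5 10)(4 9)(7 8)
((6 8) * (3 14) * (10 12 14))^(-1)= (3 14 12 10)(6 8)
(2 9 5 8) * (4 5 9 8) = (9)(2 8)(4 5) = [0, 1, 8, 3, 5, 4, 6, 7, 2, 9]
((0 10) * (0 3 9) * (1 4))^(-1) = ((0 10 3 9)(1 4))^(-1) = (0 9 3 10)(1 4)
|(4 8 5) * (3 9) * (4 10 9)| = 6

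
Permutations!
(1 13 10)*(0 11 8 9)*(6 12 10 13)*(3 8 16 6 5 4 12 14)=(0 11 16 6 14 3 8 9)(1 5 4 12 10)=[11, 5, 2, 8, 12, 4, 14, 7, 9, 0, 1, 16, 10, 13, 3, 15, 6]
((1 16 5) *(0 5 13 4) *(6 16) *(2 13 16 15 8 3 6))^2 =(16)(0 1 13)(2 4 5)(3 15)(6 8)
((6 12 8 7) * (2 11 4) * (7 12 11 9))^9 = ((2 9 7 6 11 4)(8 12))^9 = (2 6)(4 7)(8 12)(9 11)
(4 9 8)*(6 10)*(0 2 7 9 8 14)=(0 2 7 9 14)(4 8)(6 10)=[2, 1, 7, 3, 8, 5, 10, 9, 4, 14, 6, 11, 12, 13, 0]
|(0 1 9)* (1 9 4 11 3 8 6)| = |(0 9)(1 4 11 3 8 6)| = 6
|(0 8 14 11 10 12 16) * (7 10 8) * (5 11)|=|(0 7 10 12 16)(5 11 8 14)|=20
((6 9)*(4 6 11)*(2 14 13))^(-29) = (2 14 13)(4 11 9 6)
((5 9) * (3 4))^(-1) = ((3 4)(5 9))^(-1) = (3 4)(5 9)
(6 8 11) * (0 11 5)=(0 11 6 8 5)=[11, 1, 2, 3, 4, 0, 8, 7, 5, 9, 10, 6]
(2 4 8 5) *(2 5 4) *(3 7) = (3 7)(4 8) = [0, 1, 2, 7, 8, 5, 6, 3, 4]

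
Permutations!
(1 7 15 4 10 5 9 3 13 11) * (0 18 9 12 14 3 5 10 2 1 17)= [18, 7, 1, 13, 2, 12, 6, 15, 8, 5, 10, 17, 14, 11, 3, 4, 16, 0, 9]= (0 18 9 5 12 14 3 13 11 17)(1 7 15 4 2)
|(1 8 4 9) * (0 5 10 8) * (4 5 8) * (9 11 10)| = 15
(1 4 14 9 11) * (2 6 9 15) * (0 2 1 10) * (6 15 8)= [2, 4, 15, 3, 14, 5, 9, 7, 6, 11, 0, 10, 12, 13, 8, 1]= (0 2 15 1 4 14 8 6 9 11 10)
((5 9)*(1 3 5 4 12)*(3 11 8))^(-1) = ((1 11 8 3 5 9 4 12))^(-1) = (1 12 4 9 5 3 8 11)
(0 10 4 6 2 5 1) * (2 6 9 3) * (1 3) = (0 10 4 9 1)(2 5 3) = [10, 0, 5, 2, 9, 3, 6, 7, 8, 1, 4]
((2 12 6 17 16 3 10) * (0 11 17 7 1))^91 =(0 16 2 7 11 3 12 1 17 10 6)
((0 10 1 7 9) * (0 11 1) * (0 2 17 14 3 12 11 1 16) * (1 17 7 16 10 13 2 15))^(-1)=((0 13 2 7 9 17 14 3 12 11 10 15 1 16))^(-1)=(0 16 1 15 10 11 12 3 14 17 9 7 2 13)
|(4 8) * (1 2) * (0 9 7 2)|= |(0 9 7 2 1)(4 8)|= 10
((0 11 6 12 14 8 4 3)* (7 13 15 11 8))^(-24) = (6 13 12 15 14 11 7)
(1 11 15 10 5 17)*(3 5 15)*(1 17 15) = [0, 11, 2, 5, 4, 15, 6, 7, 8, 9, 1, 3, 12, 13, 14, 10, 16, 17] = (17)(1 11 3 5 15 10)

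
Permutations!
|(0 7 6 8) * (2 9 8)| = |(0 7 6 2 9 8)| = 6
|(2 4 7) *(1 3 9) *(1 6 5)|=|(1 3 9 6 5)(2 4 7)|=15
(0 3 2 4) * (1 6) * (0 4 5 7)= (0 3 2 5 7)(1 6)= [3, 6, 5, 2, 4, 7, 1, 0]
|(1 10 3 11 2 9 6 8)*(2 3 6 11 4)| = |(1 10 6 8)(2 9 11 3 4)| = 20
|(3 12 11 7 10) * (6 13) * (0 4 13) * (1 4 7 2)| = 11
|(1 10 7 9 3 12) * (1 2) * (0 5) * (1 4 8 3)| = 20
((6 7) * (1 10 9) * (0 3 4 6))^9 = (10)(0 7 6 4 3)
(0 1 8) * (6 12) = (0 1 8)(6 12) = [1, 8, 2, 3, 4, 5, 12, 7, 0, 9, 10, 11, 6]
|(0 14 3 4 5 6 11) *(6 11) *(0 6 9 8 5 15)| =5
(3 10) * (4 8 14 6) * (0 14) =(0 14 6 4 8)(3 10) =[14, 1, 2, 10, 8, 5, 4, 7, 0, 9, 3, 11, 12, 13, 6]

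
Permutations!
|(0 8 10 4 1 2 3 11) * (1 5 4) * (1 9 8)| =|(0 1 2 3 11)(4 5)(8 10 9)| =30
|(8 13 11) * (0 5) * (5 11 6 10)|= |(0 11 8 13 6 10 5)|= 7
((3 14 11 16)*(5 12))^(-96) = (16)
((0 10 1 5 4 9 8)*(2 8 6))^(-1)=(0 8 2 6 9 4 5 1 10)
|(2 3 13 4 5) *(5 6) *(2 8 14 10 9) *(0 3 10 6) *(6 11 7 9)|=|(0 3 13 4)(2 10 6 5 8 14 11 7 9)|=36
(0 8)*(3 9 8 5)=[5, 1, 2, 9, 4, 3, 6, 7, 0, 8]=(0 5 3 9 8)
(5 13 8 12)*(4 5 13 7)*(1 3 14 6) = [0, 3, 2, 14, 5, 7, 1, 4, 12, 9, 10, 11, 13, 8, 6] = (1 3 14 6)(4 5 7)(8 12 13)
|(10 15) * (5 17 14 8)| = 4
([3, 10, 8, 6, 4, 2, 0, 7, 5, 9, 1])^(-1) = (0 6 3)(1 10)(2 5 8)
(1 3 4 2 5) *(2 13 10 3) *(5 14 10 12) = [0, 2, 14, 4, 13, 1, 6, 7, 8, 9, 3, 11, 5, 12, 10] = (1 2 14 10 3 4 13 12 5)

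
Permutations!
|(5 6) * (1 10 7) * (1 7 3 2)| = 4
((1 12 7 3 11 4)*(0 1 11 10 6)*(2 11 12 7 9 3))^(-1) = ((0 1 7 2 11 4 12 9 3 10 6))^(-1) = (0 6 10 3 9 12 4 11 2 7 1)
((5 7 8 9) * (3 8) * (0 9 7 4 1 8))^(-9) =((0 9 5 4 1 8 7 3))^(-9) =(0 3 7 8 1 4 5 9)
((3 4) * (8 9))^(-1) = (3 4)(8 9)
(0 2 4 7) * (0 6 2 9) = (0 9)(2 4 7 6) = [9, 1, 4, 3, 7, 5, 2, 6, 8, 0]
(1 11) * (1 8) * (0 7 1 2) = (0 7 1 11 8 2) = [7, 11, 0, 3, 4, 5, 6, 1, 2, 9, 10, 8]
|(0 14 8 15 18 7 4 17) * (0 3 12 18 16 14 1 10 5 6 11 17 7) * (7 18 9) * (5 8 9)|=|(0 1 10 8 15 16 14 9 7 4 18)(3 12 5 6 11 17)|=66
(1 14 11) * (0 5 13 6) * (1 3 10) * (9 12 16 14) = (0 5 13 6)(1 9 12 16 14 11 3 10) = [5, 9, 2, 10, 4, 13, 0, 7, 8, 12, 1, 3, 16, 6, 11, 15, 14]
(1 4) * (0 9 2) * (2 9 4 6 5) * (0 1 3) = (9)(0 4 3)(1 6 5 2) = [4, 6, 1, 0, 3, 2, 5, 7, 8, 9]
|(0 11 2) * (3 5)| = 6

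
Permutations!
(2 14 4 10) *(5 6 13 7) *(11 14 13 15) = (2 13 7 5 6 15 11 14 4 10) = [0, 1, 13, 3, 10, 6, 15, 5, 8, 9, 2, 14, 12, 7, 4, 11]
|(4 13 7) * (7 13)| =2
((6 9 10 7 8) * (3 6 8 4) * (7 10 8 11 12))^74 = (3 9 11 7)(4 6 8 12) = ((3 6 9 8 11 12 7 4))^74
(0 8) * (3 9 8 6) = (0 6 3 9 8) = [6, 1, 2, 9, 4, 5, 3, 7, 0, 8]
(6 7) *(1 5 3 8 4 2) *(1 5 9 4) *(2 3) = (1 9 4 3 8)(2 5)(6 7) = [0, 9, 5, 8, 3, 2, 7, 6, 1, 4]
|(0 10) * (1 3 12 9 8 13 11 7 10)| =10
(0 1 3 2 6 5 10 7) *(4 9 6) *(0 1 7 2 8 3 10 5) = [7, 10, 4, 8, 9, 5, 0, 1, 3, 6, 2] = (0 7 1 10 2 4 9 6)(3 8)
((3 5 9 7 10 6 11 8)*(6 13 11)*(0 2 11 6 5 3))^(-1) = (0 8 11 2)(5 6 13 10 7 9)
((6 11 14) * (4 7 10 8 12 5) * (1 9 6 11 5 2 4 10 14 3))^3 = (1 5 12 7 3 6 8 4 11 9 10 2 14)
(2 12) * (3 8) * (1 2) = (1 2 12)(3 8) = [0, 2, 12, 8, 4, 5, 6, 7, 3, 9, 10, 11, 1]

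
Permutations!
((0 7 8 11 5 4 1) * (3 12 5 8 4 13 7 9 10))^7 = (0 7 12 9 4 5 10 1 13 3)(8 11)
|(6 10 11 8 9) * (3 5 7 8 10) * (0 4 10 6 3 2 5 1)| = 12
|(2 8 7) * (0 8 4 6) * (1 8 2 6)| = 7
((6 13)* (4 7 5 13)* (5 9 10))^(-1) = (4 6 13 5 10 9 7)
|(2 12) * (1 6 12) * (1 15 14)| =|(1 6 12 2 15 14)| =6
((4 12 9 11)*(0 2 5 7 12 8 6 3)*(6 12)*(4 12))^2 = ((0 2 5 7 6 3)(4 8)(9 11 12))^2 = (0 5 6)(2 7 3)(9 12 11)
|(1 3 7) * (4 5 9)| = 3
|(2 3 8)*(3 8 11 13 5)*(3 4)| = |(2 8)(3 11 13 5 4)| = 10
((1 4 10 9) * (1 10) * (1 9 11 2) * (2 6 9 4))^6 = ((1 2)(6 9 10 11))^6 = (6 10)(9 11)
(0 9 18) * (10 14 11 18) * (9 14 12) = (0 14 11 18)(9 10 12) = [14, 1, 2, 3, 4, 5, 6, 7, 8, 10, 12, 18, 9, 13, 11, 15, 16, 17, 0]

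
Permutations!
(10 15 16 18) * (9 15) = (9 15 16 18 10) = [0, 1, 2, 3, 4, 5, 6, 7, 8, 15, 9, 11, 12, 13, 14, 16, 18, 17, 10]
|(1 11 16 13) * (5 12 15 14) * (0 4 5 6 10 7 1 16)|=22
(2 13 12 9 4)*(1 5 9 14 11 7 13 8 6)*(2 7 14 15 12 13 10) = [0, 5, 8, 3, 7, 9, 1, 10, 6, 4, 2, 14, 15, 13, 11, 12] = (1 5 9 4 7 10 2 8 6)(11 14)(12 15)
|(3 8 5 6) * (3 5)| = 2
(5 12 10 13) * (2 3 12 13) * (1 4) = [0, 4, 3, 12, 1, 13, 6, 7, 8, 9, 2, 11, 10, 5] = (1 4)(2 3 12 10)(5 13)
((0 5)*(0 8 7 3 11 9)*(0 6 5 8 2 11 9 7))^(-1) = ((0 8)(2 11 7 3 9 6 5))^(-1) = (0 8)(2 5 6 9 3 7 11)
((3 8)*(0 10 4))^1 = (0 10 4)(3 8)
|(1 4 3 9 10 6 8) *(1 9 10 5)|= 8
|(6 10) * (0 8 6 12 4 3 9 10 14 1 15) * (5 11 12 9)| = 30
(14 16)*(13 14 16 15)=(16)(13 14 15)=[0, 1, 2, 3, 4, 5, 6, 7, 8, 9, 10, 11, 12, 14, 15, 13, 16]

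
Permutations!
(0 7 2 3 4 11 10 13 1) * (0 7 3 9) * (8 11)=(0 3 4 8 11 10 13 1 7 2 9)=[3, 7, 9, 4, 8, 5, 6, 2, 11, 0, 13, 10, 12, 1]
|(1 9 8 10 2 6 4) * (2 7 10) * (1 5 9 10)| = |(1 10 7)(2 6 4 5 9 8)| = 6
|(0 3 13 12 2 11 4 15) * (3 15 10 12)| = |(0 15)(2 11 4 10 12)(3 13)| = 10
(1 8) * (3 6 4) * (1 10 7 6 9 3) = (1 8 10 7 6 4)(3 9) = [0, 8, 2, 9, 1, 5, 4, 6, 10, 3, 7]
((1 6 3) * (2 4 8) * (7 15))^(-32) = ((1 6 3)(2 4 8)(7 15))^(-32) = (15)(1 6 3)(2 4 8)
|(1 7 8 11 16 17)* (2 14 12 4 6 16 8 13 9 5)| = |(1 7 13 9 5 2 14 12 4 6 16 17)(8 11)| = 12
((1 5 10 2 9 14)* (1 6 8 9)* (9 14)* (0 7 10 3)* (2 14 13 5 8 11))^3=(0 14 2 13)(1 5 7 6)(3 10 11 8)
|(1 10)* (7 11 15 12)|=4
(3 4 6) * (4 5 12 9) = (3 5 12 9 4 6) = [0, 1, 2, 5, 6, 12, 3, 7, 8, 4, 10, 11, 9]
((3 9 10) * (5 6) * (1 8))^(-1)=((1 8)(3 9 10)(5 6))^(-1)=(1 8)(3 10 9)(5 6)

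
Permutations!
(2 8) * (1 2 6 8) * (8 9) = [0, 2, 1, 3, 4, 5, 9, 7, 6, 8] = (1 2)(6 9 8)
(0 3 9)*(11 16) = [3, 1, 2, 9, 4, 5, 6, 7, 8, 0, 10, 16, 12, 13, 14, 15, 11] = (0 3 9)(11 16)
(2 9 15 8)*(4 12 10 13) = (2 9 15 8)(4 12 10 13) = [0, 1, 9, 3, 12, 5, 6, 7, 2, 15, 13, 11, 10, 4, 14, 8]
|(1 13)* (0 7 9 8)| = |(0 7 9 8)(1 13)| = 4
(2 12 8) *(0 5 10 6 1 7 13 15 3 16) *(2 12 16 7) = (0 5 10 6 1 2 16)(3 7 13 15)(8 12) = [5, 2, 16, 7, 4, 10, 1, 13, 12, 9, 6, 11, 8, 15, 14, 3, 0]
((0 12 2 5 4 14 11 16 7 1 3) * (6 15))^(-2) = ((0 12 2 5 4 14 11 16 7 1 3)(6 15))^(-2) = (0 1 16 14 5 12 3 7 11 4 2)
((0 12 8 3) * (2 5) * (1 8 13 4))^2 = ((0 12 13 4 1 8 3)(2 5))^2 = (0 13 1 3 12 4 8)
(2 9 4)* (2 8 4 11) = (2 9 11)(4 8) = [0, 1, 9, 3, 8, 5, 6, 7, 4, 11, 10, 2]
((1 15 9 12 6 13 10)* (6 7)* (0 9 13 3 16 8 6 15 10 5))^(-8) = (16)(0 5 13 15 7 12 9)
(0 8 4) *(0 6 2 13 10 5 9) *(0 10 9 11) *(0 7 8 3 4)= [3, 1, 13, 4, 6, 11, 2, 8, 0, 10, 5, 7, 12, 9]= (0 3 4 6 2 13 9 10 5 11 7 8)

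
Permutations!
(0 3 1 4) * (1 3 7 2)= (0 7 2 1 4)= [7, 4, 1, 3, 0, 5, 6, 2]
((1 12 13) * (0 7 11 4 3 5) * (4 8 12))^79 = (0 5 3 4 1 13 12 8 11 7)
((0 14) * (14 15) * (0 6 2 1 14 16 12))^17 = ((0 15 16 12)(1 14 6 2))^17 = (0 15 16 12)(1 14 6 2)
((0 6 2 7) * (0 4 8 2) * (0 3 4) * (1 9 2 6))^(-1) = (0 7 2 9 1)(3 6 8 4)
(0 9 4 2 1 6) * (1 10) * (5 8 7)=(0 9 4 2 10 1 6)(5 8 7)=[9, 6, 10, 3, 2, 8, 0, 5, 7, 4, 1]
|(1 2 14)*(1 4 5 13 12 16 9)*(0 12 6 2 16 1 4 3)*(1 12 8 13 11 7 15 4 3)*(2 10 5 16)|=39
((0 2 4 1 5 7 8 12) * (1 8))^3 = (0 8 2 12 4)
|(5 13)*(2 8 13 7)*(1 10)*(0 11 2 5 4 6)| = 14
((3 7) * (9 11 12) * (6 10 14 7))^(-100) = (14)(9 12 11)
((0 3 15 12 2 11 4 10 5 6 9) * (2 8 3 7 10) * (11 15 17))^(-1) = ((0 7 10 5 6 9)(2 15 12 8 3 17 11 4))^(-1) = (0 9 6 5 10 7)(2 4 11 17 3 8 12 15)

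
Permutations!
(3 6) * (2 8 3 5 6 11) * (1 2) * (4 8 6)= [0, 2, 6, 11, 8, 4, 5, 7, 3, 9, 10, 1]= (1 2 6 5 4 8 3 11)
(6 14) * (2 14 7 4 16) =(2 14 6 7 4 16) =[0, 1, 14, 3, 16, 5, 7, 4, 8, 9, 10, 11, 12, 13, 6, 15, 2]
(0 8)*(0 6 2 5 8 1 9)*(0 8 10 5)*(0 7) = (0 1 9 8 6 2 7)(5 10) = [1, 9, 7, 3, 4, 10, 2, 0, 6, 8, 5]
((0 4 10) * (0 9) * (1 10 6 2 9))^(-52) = ((0 4 6 2 9)(1 10))^(-52) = (10)(0 2 4 9 6)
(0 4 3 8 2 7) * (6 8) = (0 4 3 6 8 2 7) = [4, 1, 7, 6, 3, 5, 8, 0, 2]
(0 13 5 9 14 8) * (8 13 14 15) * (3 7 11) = (0 14 13 5 9 15 8)(3 7 11) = [14, 1, 2, 7, 4, 9, 6, 11, 0, 15, 10, 3, 12, 5, 13, 8]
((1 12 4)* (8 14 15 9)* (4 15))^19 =((1 12 15 9 8 14 4))^19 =(1 14 9 12 4 8 15)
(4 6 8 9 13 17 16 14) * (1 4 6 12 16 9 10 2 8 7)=(1 4 12 16 14 6 7)(2 8 10)(9 13 17)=[0, 4, 8, 3, 12, 5, 7, 1, 10, 13, 2, 11, 16, 17, 6, 15, 14, 9]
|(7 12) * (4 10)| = |(4 10)(7 12)| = 2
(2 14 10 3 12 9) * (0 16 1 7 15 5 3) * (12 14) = [16, 7, 12, 14, 4, 3, 6, 15, 8, 2, 0, 11, 9, 13, 10, 5, 1] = (0 16 1 7 15 5 3 14 10)(2 12 9)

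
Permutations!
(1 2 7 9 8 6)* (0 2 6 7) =(0 2)(1 6)(7 9 8) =[2, 6, 0, 3, 4, 5, 1, 9, 7, 8]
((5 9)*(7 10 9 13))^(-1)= ((5 13 7 10 9))^(-1)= (5 9 10 7 13)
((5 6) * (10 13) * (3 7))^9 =(3 7)(5 6)(10 13)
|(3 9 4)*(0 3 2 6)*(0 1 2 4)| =3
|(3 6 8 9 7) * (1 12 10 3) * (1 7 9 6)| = |(1 12 10 3)(6 8)| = 4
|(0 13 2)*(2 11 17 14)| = |(0 13 11 17 14 2)| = 6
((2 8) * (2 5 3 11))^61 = (2 8 5 3 11)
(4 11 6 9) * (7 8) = [0, 1, 2, 3, 11, 5, 9, 8, 7, 4, 10, 6] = (4 11 6 9)(7 8)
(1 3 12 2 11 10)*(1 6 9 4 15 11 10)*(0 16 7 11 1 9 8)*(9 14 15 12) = (0 16 7 11 14 15 1 3 9 4 12 2 10 6 8) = [16, 3, 10, 9, 12, 5, 8, 11, 0, 4, 6, 14, 2, 13, 15, 1, 7]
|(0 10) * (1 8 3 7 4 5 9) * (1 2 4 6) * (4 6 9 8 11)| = |(0 10)(1 11 4 5 8 3 7 9 2 6)| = 10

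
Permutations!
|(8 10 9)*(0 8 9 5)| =|(0 8 10 5)| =4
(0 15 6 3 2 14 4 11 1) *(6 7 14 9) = [15, 0, 9, 2, 11, 5, 3, 14, 8, 6, 10, 1, 12, 13, 4, 7] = (0 15 7 14 4 11 1)(2 9 6 3)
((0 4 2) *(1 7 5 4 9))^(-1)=((0 9 1 7 5 4 2))^(-1)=(0 2 4 5 7 1 9)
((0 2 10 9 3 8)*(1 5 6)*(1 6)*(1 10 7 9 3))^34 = (0 3 5 9 2 8 10 1 7)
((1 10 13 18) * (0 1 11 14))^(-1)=((0 1 10 13 18 11 14))^(-1)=(0 14 11 18 13 10 1)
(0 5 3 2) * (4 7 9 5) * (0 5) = (0 4 7 9)(2 5 3) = [4, 1, 5, 2, 7, 3, 6, 9, 8, 0]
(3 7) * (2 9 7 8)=(2 9 7 3 8)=[0, 1, 9, 8, 4, 5, 6, 3, 2, 7]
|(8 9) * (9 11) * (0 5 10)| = |(0 5 10)(8 11 9)| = 3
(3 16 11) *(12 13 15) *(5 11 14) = (3 16 14 5 11)(12 13 15) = [0, 1, 2, 16, 4, 11, 6, 7, 8, 9, 10, 3, 13, 15, 5, 12, 14]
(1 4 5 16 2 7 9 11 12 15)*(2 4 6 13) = [0, 6, 7, 3, 5, 16, 13, 9, 8, 11, 10, 12, 15, 2, 14, 1, 4] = (1 6 13 2 7 9 11 12 15)(4 5 16)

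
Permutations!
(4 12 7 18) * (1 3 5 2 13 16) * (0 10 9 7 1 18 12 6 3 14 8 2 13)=(0 10 9 7 12 1 14 8 2)(3 5 13 16 18 4 6)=[10, 14, 0, 5, 6, 13, 3, 12, 2, 7, 9, 11, 1, 16, 8, 15, 18, 17, 4]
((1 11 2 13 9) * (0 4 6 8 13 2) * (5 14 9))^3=((0 4 6 8 13 5 14 9 1 11))^3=(0 8 14 11 6 5 1 4 13 9)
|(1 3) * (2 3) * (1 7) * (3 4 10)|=6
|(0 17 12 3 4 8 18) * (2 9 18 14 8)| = 8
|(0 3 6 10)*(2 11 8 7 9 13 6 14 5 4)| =13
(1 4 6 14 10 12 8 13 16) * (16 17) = (1 4 6 14 10 12 8 13 17 16) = [0, 4, 2, 3, 6, 5, 14, 7, 13, 9, 12, 11, 8, 17, 10, 15, 1, 16]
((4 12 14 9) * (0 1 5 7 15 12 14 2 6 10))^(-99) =((0 1 5 7 15 12 2 6 10)(4 14 9))^(-99) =(15)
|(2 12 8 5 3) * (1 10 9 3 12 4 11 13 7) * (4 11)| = 24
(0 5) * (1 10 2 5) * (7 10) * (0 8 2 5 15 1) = (1 7 10 5 8 2 15) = [0, 7, 15, 3, 4, 8, 6, 10, 2, 9, 5, 11, 12, 13, 14, 1]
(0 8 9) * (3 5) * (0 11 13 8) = (3 5)(8 9 11 13) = [0, 1, 2, 5, 4, 3, 6, 7, 9, 11, 10, 13, 12, 8]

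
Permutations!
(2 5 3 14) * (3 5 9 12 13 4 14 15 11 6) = (2 9 12 13 4 14)(3 15 11 6) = [0, 1, 9, 15, 14, 5, 3, 7, 8, 12, 10, 6, 13, 4, 2, 11]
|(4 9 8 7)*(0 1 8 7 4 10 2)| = 8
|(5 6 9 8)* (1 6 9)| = 6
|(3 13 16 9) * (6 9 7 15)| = 7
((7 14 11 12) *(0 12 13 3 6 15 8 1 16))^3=(0 14 3 8)(1 12 11 6)(7 13 15 16)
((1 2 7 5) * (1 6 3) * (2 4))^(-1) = (1 3 6 5 7 2 4)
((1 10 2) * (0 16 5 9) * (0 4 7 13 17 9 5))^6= ((0 16)(1 10 2)(4 7 13 17 9))^6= (4 7 13 17 9)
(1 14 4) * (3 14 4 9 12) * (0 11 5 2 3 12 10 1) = [11, 4, 3, 14, 0, 2, 6, 7, 8, 10, 1, 5, 12, 13, 9] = (0 11 5 2 3 14 9 10 1 4)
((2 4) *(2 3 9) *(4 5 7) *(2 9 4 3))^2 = ((9)(2 5 7 3 4))^2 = (9)(2 7 4 5 3)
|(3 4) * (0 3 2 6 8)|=6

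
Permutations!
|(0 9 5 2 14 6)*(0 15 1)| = 8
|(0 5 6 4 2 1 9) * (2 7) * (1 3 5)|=6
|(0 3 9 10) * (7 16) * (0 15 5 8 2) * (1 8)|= 18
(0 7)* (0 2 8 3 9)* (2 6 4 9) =(0 7 6 4 9)(2 8 3) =[7, 1, 8, 2, 9, 5, 4, 6, 3, 0]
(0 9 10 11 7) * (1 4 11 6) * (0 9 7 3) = [7, 4, 2, 0, 11, 5, 1, 9, 8, 10, 6, 3] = (0 7 9 10 6 1 4 11 3)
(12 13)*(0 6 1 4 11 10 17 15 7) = (0 6 1 4 11 10 17 15 7)(12 13) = [6, 4, 2, 3, 11, 5, 1, 0, 8, 9, 17, 10, 13, 12, 14, 7, 16, 15]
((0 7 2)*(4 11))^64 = (11)(0 7 2)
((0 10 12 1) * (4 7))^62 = (0 12)(1 10)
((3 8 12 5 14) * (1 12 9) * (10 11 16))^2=(1 5 3 9 12 14 8)(10 16 11)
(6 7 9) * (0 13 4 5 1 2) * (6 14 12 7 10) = (0 13 4 5 1 2)(6 10)(7 9 14 12) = [13, 2, 0, 3, 5, 1, 10, 9, 8, 14, 6, 11, 7, 4, 12]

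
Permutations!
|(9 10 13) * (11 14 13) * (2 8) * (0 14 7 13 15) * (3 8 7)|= 24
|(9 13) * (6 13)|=3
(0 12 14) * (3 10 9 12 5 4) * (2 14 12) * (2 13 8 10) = (0 5 4 3 2 14)(8 10 9 13) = [5, 1, 14, 2, 3, 4, 6, 7, 10, 13, 9, 11, 12, 8, 0]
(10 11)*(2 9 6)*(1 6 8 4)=(1 6 2 9 8 4)(10 11)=[0, 6, 9, 3, 1, 5, 2, 7, 4, 8, 11, 10]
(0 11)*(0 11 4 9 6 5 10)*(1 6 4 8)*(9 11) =(0 8 1 6 5 10)(4 11 9) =[8, 6, 2, 3, 11, 10, 5, 7, 1, 4, 0, 9]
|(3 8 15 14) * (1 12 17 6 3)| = 8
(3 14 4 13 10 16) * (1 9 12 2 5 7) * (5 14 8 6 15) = (1 9 12 2 14 4 13 10 16 3 8 6 15 5 7) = [0, 9, 14, 8, 13, 7, 15, 1, 6, 12, 16, 11, 2, 10, 4, 5, 3]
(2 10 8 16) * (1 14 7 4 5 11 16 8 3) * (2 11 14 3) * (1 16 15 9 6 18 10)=[0, 3, 1, 16, 5, 14, 18, 4, 8, 6, 2, 15, 12, 13, 7, 9, 11, 17, 10]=(1 3 16 11 15 9 6 18 10 2)(4 5 14 7)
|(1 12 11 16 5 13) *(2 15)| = |(1 12 11 16 5 13)(2 15)| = 6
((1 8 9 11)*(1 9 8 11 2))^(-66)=((1 11 9 2))^(-66)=(1 9)(2 11)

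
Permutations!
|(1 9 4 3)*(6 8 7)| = |(1 9 4 3)(6 8 7)| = 12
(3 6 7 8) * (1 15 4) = [0, 15, 2, 6, 1, 5, 7, 8, 3, 9, 10, 11, 12, 13, 14, 4] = (1 15 4)(3 6 7 8)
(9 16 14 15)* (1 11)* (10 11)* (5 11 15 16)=[0, 10, 2, 3, 4, 11, 6, 7, 8, 5, 15, 1, 12, 13, 16, 9, 14]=(1 10 15 9 5 11)(14 16)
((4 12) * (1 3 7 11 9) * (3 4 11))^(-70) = ((1 4 12 11 9)(3 7))^(-70) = (12)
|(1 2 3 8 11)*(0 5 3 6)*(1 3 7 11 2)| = 8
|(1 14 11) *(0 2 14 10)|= |(0 2 14 11 1 10)|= 6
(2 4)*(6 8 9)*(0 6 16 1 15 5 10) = (0 6 8 9 16 1 15 5 10)(2 4) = [6, 15, 4, 3, 2, 10, 8, 7, 9, 16, 0, 11, 12, 13, 14, 5, 1]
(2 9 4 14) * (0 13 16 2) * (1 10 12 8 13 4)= (0 4 14)(1 10 12 8 13 16 2 9)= [4, 10, 9, 3, 14, 5, 6, 7, 13, 1, 12, 11, 8, 16, 0, 15, 2]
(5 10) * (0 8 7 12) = [8, 1, 2, 3, 4, 10, 6, 12, 7, 9, 5, 11, 0] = (0 8 7 12)(5 10)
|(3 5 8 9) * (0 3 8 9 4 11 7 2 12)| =|(0 3 5 9 8 4 11 7 2 12)| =10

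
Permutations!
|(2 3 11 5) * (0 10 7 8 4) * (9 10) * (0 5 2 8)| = 12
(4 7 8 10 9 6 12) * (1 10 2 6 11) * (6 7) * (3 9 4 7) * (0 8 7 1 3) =[8, 10, 0, 9, 6, 5, 12, 7, 2, 11, 4, 3, 1] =(0 8 2)(1 10 4 6 12)(3 9 11)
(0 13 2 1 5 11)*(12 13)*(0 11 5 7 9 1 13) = [12, 7, 13, 3, 4, 5, 6, 9, 8, 1, 10, 11, 0, 2] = (0 12)(1 7 9)(2 13)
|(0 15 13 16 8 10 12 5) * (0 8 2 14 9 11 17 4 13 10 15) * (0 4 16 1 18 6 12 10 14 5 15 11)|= 30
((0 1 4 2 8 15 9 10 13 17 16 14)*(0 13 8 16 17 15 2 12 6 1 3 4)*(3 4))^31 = ((17)(0 4 12 6 1)(2 16 14 13 15 9 10 8))^31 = (17)(0 4 12 6 1)(2 8 10 9 15 13 14 16)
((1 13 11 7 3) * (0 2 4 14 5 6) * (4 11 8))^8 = (0 4 3)(1 2 14)(5 13 11)(6 8 7)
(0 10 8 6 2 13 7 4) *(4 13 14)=[10, 1, 14, 3, 0, 5, 2, 13, 6, 9, 8, 11, 12, 7, 4]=(0 10 8 6 2 14 4)(7 13)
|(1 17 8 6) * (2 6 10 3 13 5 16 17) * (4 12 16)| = 9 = |(1 2 6)(3 13 5 4 12 16 17 8 10)|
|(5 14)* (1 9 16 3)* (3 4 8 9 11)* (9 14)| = |(1 11 3)(4 8 14 5 9 16)| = 6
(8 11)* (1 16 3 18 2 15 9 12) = [0, 16, 15, 18, 4, 5, 6, 7, 11, 12, 10, 8, 1, 13, 14, 9, 3, 17, 2] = (1 16 3 18 2 15 9 12)(8 11)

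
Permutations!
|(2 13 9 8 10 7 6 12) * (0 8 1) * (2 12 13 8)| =|(0 2 8 10 7 6 13 9 1)| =9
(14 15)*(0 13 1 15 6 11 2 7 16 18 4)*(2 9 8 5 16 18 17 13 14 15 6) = [14, 6, 7, 3, 0, 16, 11, 18, 5, 8, 10, 9, 12, 1, 2, 15, 17, 13, 4] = (0 14 2 7 18 4)(1 6 11 9 8 5 16 17 13)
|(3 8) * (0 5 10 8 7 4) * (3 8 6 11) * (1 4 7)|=8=|(0 5 10 6 11 3 1 4)|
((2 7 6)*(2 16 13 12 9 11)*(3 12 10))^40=((2 7 6 16 13 10 3 12 9 11))^40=(16)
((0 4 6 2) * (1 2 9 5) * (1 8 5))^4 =((0 4 6 9 1 2)(5 8))^4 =(0 1 6)(2 9 4)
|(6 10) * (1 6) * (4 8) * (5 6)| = 4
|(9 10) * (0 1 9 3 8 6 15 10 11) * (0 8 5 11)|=21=|(0 1 9)(3 5 11 8 6 15 10)|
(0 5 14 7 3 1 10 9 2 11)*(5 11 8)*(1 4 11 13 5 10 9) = (0 13 5 14 7 3 4 11)(1 9 2 8 10) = [13, 9, 8, 4, 11, 14, 6, 3, 10, 2, 1, 0, 12, 5, 7]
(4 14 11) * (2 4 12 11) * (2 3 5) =(2 4 14 3 5)(11 12) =[0, 1, 4, 5, 14, 2, 6, 7, 8, 9, 10, 12, 11, 13, 3]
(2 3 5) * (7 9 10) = (2 3 5)(7 9 10) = [0, 1, 3, 5, 4, 2, 6, 9, 8, 10, 7]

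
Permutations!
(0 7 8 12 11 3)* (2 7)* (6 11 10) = (0 2 7 8 12 10 6 11 3) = [2, 1, 7, 0, 4, 5, 11, 8, 12, 9, 6, 3, 10]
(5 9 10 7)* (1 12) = (1 12)(5 9 10 7) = [0, 12, 2, 3, 4, 9, 6, 5, 8, 10, 7, 11, 1]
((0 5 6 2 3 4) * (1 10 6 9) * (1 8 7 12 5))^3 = ((0 1 10 6 2 3 4)(5 9 8 7 12))^3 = (0 6 4 10 3 1 2)(5 7 9 12 8)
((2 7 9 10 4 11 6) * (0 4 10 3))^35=(0 6 9 4 2 3 11 7)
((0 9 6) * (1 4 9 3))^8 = (0 1 9)(3 4 6)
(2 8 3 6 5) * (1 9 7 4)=(1 9 7 4)(2 8 3 6 5)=[0, 9, 8, 6, 1, 2, 5, 4, 3, 7]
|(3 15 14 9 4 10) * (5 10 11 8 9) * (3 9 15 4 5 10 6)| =|(3 4 11 8 15 14 10 9 5 6)| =10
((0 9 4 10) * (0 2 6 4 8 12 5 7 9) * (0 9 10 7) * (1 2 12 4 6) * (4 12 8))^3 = (0 7 12 9 10 5 4 8)(1 2)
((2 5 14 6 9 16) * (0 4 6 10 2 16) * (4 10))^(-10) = (16)(0 6 14 2)(4 5 10 9)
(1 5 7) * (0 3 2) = (0 3 2)(1 5 7) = [3, 5, 0, 2, 4, 7, 6, 1]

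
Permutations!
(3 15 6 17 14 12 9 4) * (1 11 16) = (1 11 16)(3 15 6 17 14 12 9 4) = [0, 11, 2, 15, 3, 5, 17, 7, 8, 4, 10, 16, 9, 13, 12, 6, 1, 14]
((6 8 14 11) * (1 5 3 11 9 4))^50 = (1 8 5 14 3 9 11 4 6)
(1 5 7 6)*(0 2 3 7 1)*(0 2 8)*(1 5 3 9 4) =(0 8)(1 3 7 6 2 9 4) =[8, 3, 9, 7, 1, 5, 2, 6, 0, 4]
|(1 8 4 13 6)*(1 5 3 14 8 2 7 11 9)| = |(1 2 7 11 9)(3 14 8 4 13 6 5)| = 35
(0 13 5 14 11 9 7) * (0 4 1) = (0 13 5 14 11 9 7 4 1) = [13, 0, 2, 3, 1, 14, 6, 4, 8, 7, 10, 9, 12, 5, 11]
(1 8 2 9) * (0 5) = (0 5)(1 8 2 9) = [5, 8, 9, 3, 4, 0, 6, 7, 2, 1]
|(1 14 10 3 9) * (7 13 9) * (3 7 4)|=6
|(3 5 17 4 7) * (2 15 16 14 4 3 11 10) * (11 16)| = 12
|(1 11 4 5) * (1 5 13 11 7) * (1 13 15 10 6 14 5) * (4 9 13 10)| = |(1 7 10 6 14 5)(4 15)(9 13 11)| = 6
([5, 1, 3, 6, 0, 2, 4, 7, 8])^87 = (8)(0 3)(2 4)(5 6)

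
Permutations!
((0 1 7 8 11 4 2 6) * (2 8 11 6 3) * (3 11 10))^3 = (0 10 11 6 7 2 8 1 3 4)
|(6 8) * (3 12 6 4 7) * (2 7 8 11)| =6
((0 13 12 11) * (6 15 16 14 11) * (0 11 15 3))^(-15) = (16)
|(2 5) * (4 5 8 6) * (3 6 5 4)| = 6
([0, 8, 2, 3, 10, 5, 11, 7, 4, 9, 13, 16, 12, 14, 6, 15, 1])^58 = (1 13 16 10 11 4 6 8 14)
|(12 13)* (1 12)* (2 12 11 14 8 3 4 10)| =10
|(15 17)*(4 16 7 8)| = 4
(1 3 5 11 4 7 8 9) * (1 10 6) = [0, 3, 2, 5, 7, 11, 1, 8, 9, 10, 6, 4] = (1 3 5 11 4 7 8 9 10 6)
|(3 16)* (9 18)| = 2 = |(3 16)(9 18)|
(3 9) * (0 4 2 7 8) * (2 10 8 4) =(0 2 7 4 10 8)(3 9) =[2, 1, 7, 9, 10, 5, 6, 4, 0, 3, 8]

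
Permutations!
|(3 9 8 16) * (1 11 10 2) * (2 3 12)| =|(1 11 10 3 9 8 16 12 2)| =9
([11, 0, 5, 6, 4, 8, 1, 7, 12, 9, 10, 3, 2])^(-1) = [1, 6, 12, 11, 4, 2, 3, 7, 5, 9, 10, 0, 8]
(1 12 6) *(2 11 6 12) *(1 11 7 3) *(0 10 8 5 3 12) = (0 10 8 5 3 1 2 7 12)(6 11) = [10, 2, 7, 1, 4, 3, 11, 12, 5, 9, 8, 6, 0]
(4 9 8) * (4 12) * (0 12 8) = (0 12 4 9) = [12, 1, 2, 3, 9, 5, 6, 7, 8, 0, 10, 11, 4]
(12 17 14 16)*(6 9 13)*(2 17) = (2 17 14 16 12)(6 9 13) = [0, 1, 17, 3, 4, 5, 9, 7, 8, 13, 10, 11, 2, 6, 16, 15, 12, 14]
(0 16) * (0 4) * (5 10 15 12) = [16, 1, 2, 3, 0, 10, 6, 7, 8, 9, 15, 11, 5, 13, 14, 12, 4] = (0 16 4)(5 10 15 12)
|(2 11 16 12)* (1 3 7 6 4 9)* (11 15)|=30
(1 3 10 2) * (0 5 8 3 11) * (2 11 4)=(0 5 8 3 10 11)(1 4 2)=[5, 4, 1, 10, 2, 8, 6, 7, 3, 9, 11, 0]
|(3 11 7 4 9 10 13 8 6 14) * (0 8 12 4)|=35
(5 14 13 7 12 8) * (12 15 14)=[0, 1, 2, 3, 4, 12, 6, 15, 5, 9, 10, 11, 8, 7, 13, 14]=(5 12 8)(7 15 14 13)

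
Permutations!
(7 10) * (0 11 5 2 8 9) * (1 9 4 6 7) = (0 11 5 2 8 4 6 7 10 1 9) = [11, 9, 8, 3, 6, 2, 7, 10, 4, 0, 1, 5]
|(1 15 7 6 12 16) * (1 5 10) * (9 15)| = |(1 9 15 7 6 12 16 5 10)| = 9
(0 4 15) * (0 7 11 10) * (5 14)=[4, 1, 2, 3, 15, 14, 6, 11, 8, 9, 0, 10, 12, 13, 5, 7]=(0 4 15 7 11 10)(5 14)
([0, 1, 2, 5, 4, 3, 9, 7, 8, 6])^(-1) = (3 5)(6 9)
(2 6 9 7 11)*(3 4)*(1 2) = (1 2 6 9 7 11)(3 4) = [0, 2, 6, 4, 3, 5, 9, 11, 8, 7, 10, 1]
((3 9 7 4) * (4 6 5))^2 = ((3 9 7 6 5 4))^2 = (3 7 5)(4 9 6)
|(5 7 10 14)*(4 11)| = 4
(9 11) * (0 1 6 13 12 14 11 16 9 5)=(0 1 6 13 12 14 11 5)(9 16)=[1, 6, 2, 3, 4, 0, 13, 7, 8, 16, 10, 5, 14, 12, 11, 15, 9]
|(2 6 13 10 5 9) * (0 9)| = 7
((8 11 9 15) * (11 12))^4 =((8 12 11 9 15))^4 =(8 15 9 11 12)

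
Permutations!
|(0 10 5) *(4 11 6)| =3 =|(0 10 5)(4 11 6)|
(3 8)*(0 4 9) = (0 4 9)(3 8) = [4, 1, 2, 8, 9, 5, 6, 7, 3, 0]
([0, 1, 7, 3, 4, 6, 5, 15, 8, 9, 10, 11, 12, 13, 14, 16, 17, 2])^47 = (2 15 17 7 16)(5 6)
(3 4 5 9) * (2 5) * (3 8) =(2 5 9 8 3 4) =[0, 1, 5, 4, 2, 9, 6, 7, 3, 8]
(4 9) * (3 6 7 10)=(3 6 7 10)(4 9)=[0, 1, 2, 6, 9, 5, 7, 10, 8, 4, 3]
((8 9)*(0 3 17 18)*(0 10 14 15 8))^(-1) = (0 9 8 15 14 10 18 17 3)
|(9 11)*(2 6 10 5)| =|(2 6 10 5)(9 11)| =4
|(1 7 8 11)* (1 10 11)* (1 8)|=2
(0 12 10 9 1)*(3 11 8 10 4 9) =[12, 0, 2, 11, 9, 5, 6, 7, 10, 1, 3, 8, 4] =(0 12 4 9 1)(3 11 8 10)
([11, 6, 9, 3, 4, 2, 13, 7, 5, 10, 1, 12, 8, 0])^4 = (0 5 1 11 2 6 12 9 13 8 10)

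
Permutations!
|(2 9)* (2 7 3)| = 4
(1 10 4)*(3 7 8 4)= (1 10 3 7 8 4)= [0, 10, 2, 7, 1, 5, 6, 8, 4, 9, 3]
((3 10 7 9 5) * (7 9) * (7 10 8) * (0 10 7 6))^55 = ((0 10 9 5 3 8 6))^55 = (0 6 8 3 5 9 10)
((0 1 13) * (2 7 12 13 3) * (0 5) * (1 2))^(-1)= ((0 2 7 12 13 5)(1 3))^(-1)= (0 5 13 12 7 2)(1 3)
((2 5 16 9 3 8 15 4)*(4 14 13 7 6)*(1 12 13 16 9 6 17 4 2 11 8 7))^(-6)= (2 11 5 8 9 15 3 14 7 16 17 6 4)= ((1 12 13)(2 5 9 3 7 17 4 11 8 15 14 16 6))^(-6)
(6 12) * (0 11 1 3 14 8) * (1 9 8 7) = (0 11 9 8)(1 3 14 7)(6 12) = [11, 3, 2, 14, 4, 5, 12, 1, 0, 8, 10, 9, 6, 13, 7]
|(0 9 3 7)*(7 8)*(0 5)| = 6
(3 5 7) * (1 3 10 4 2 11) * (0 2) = (0 2 11 1 3 5 7 10 4) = [2, 3, 11, 5, 0, 7, 6, 10, 8, 9, 4, 1]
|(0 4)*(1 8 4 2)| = |(0 2 1 8 4)| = 5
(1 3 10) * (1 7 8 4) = [0, 3, 2, 10, 1, 5, 6, 8, 4, 9, 7] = (1 3 10 7 8 4)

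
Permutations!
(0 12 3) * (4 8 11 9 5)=[12, 1, 2, 0, 8, 4, 6, 7, 11, 5, 10, 9, 3]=(0 12 3)(4 8 11 9 5)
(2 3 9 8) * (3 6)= (2 6 3 9 8)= [0, 1, 6, 9, 4, 5, 3, 7, 2, 8]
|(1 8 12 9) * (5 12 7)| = |(1 8 7 5 12 9)| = 6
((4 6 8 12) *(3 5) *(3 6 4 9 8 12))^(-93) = (3 12)(5 9)(6 8)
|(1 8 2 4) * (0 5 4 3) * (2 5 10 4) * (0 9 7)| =|(0 10 4 1 8 5 2 3 9 7)| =10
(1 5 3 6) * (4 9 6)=(1 5 3 4 9 6)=[0, 5, 2, 4, 9, 3, 1, 7, 8, 6]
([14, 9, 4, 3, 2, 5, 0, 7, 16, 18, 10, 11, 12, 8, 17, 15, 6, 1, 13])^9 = (0 6 16 8 13 18 9 1 17 14)(2 4)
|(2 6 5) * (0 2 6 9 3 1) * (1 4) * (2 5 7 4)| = |(0 5 6 7 4 1)(2 9 3)| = 6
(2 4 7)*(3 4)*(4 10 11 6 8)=(2 3 10 11 6 8 4 7)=[0, 1, 3, 10, 7, 5, 8, 2, 4, 9, 11, 6]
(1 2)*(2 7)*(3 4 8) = [0, 7, 1, 4, 8, 5, 6, 2, 3] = (1 7 2)(3 4 8)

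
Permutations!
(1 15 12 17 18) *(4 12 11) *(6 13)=(1 15 11 4 12 17 18)(6 13)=[0, 15, 2, 3, 12, 5, 13, 7, 8, 9, 10, 4, 17, 6, 14, 11, 16, 18, 1]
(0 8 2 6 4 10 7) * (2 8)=[2, 1, 6, 3, 10, 5, 4, 0, 8, 9, 7]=(0 2 6 4 10 7)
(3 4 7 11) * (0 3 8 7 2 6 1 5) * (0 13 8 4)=[3, 5, 6, 0, 2, 13, 1, 11, 7, 9, 10, 4, 12, 8]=(0 3)(1 5 13 8 7 11 4 2 6)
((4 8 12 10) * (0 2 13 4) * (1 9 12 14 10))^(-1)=((0 2 13 4 8 14 10)(1 9 12))^(-1)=(0 10 14 8 4 13 2)(1 12 9)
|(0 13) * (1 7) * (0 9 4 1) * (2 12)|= |(0 13 9 4 1 7)(2 12)|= 6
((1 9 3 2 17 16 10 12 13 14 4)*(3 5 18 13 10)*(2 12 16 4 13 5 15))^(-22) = (18)(1 15 17)(2 4 9)(3 10)(12 16) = ((1 9 15 2 17 4)(3 12 10 16)(5 18)(13 14))^(-22)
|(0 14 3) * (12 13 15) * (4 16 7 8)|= |(0 14 3)(4 16 7 8)(12 13 15)|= 12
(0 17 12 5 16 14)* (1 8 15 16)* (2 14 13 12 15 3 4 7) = (0 17 15 16 13 12 5 1 8 3 4 7 2 14) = [17, 8, 14, 4, 7, 1, 6, 2, 3, 9, 10, 11, 5, 12, 0, 16, 13, 15]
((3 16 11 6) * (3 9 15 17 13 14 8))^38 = ((3 16 11 6 9 15 17 13 14 8))^38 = (3 14 17 9 11)(6 16 8 13 15)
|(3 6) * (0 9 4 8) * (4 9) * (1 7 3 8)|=|(9)(0 4 1 7 3 6 8)|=7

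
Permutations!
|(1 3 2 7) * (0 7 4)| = 6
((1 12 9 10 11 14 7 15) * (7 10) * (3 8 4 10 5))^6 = ((1 12 9 7 15)(3 8 4 10 11 14 5))^6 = (1 12 9 7 15)(3 5 14 11 10 4 8)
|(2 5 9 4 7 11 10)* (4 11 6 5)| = |(2 4 7 6 5 9 11 10)| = 8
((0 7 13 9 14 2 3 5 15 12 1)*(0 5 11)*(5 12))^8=(15)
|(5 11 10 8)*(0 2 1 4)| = 4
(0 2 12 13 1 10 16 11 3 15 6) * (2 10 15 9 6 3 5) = (0 10 16 11 5 2 12 13 1 15 3 9 6) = [10, 15, 12, 9, 4, 2, 0, 7, 8, 6, 16, 5, 13, 1, 14, 3, 11]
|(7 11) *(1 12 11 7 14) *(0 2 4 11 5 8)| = 9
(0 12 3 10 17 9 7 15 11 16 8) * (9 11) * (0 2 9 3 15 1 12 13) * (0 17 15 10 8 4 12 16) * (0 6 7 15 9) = (0 13 17 11 6 7 1 16 4 12 10 9 15 3 8 2) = [13, 16, 0, 8, 12, 5, 7, 1, 2, 15, 9, 6, 10, 17, 14, 3, 4, 11]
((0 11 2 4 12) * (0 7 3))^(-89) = ((0 11 2 4 12 7 3))^(-89) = (0 2 12 3 11 4 7)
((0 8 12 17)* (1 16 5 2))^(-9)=((0 8 12 17)(1 16 5 2))^(-9)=(0 17 12 8)(1 2 5 16)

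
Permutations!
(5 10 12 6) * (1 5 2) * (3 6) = (1 5 10 12 3 6 2) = [0, 5, 1, 6, 4, 10, 2, 7, 8, 9, 12, 11, 3]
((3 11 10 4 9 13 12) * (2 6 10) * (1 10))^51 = (1 10 4 9 13 12 3 11 2 6)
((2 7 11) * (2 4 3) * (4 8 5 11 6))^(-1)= (2 3 4 6 7)(5 8 11)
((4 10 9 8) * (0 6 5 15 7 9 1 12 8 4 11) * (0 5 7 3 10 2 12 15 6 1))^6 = (0 1 15 3 10)(2 7 11)(4 6 8)(5 12 9)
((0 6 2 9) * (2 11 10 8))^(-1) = (0 9 2 8 10 11 6)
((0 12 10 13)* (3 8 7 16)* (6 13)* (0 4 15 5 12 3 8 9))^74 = (0 9 3)(4 10 15 6 5 13 12)(7 8 16)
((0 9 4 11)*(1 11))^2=(0 4 11 9 1)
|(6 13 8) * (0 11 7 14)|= 12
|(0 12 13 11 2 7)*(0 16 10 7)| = |(0 12 13 11 2)(7 16 10)| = 15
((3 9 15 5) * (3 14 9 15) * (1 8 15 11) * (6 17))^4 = (17)(1 14)(3 15)(5 11)(8 9)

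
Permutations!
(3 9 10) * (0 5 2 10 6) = (0 5 2 10 3 9 6) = [5, 1, 10, 9, 4, 2, 0, 7, 8, 6, 3]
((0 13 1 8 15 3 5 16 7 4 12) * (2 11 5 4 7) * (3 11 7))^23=(0 3 16 15 13 4 2 11 1 12 7 5 8)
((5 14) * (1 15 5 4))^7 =(1 5 4 15 14)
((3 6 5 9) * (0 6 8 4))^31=((0 6 5 9 3 8 4))^31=(0 9 4 5 8 6 3)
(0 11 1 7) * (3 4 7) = (0 11 1 3 4 7) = [11, 3, 2, 4, 7, 5, 6, 0, 8, 9, 10, 1]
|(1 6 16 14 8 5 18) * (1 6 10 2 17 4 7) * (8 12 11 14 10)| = 33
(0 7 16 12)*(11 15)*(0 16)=(0 7)(11 15)(12 16)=[7, 1, 2, 3, 4, 5, 6, 0, 8, 9, 10, 15, 16, 13, 14, 11, 12]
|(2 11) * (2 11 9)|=|(11)(2 9)|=2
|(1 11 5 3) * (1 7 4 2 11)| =6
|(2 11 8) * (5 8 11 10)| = 4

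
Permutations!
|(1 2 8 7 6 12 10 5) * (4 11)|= 8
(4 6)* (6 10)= (4 10 6)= [0, 1, 2, 3, 10, 5, 4, 7, 8, 9, 6]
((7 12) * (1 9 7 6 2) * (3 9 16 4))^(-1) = (1 2 6 12 7 9 3 4 16) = ((1 16 4 3 9 7 12 6 2))^(-1)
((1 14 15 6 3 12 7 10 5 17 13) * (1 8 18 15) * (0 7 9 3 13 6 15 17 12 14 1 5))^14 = (0 10 7)(3 9 12 5 14)(6 17 18 8 13)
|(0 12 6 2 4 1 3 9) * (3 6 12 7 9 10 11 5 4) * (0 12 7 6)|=9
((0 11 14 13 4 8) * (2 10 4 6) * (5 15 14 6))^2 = ((0 11 6 2 10 4 8)(5 15 14 13))^2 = (0 6 10 8 11 2 4)(5 14)(13 15)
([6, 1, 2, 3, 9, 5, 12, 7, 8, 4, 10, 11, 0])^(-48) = (12)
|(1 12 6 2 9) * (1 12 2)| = 5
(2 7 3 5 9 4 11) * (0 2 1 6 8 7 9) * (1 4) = (0 2 9 1 6 8 7 3 5)(4 11) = [2, 6, 9, 5, 11, 0, 8, 3, 7, 1, 10, 4]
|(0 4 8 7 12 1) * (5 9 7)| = |(0 4 8 5 9 7 12 1)| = 8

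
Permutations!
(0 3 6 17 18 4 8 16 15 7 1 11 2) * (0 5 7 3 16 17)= (0 16 15 3 6)(1 11 2 5 7)(4 8 17 18)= [16, 11, 5, 6, 8, 7, 0, 1, 17, 9, 10, 2, 12, 13, 14, 3, 15, 18, 4]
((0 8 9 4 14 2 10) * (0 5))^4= ((0 8 9 4 14 2 10 5))^4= (0 14)(2 8)(4 5)(9 10)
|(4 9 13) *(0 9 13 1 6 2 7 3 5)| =8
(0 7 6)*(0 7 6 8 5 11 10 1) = [6, 0, 2, 3, 4, 11, 7, 8, 5, 9, 1, 10] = (0 6 7 8 5 11 10 1)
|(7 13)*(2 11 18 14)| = 4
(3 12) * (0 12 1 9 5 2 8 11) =[12, 9, 8, 1, 4, 2, 6, 7, 11, 5, 10, 0, 3] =(0 12 3 1 9 5 2 8 11)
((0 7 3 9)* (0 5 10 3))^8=((0 7)(3 9 5 10))^8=(10)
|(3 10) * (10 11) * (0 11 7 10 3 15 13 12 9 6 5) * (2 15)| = |(0 11 3 7 10 2 15 13 12 9 6 5)| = 12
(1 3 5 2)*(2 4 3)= (1 2)(3 5 4)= [0, 2, 1, 5, 3, 4]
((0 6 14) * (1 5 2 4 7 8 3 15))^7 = (0 6 14)(1 15 3 8 7 4 2 5)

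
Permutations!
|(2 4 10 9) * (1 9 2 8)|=3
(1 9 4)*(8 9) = (1 8 9 4) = [0, 8, 2, 3, 1, 5, 6, 7, 9, 4]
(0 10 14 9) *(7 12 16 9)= [10, 1, 2, 3, 4, 5, 6, 12, 8, 0, 14, 11, 16, 13, 7, 15, 9]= (0 10 14 7 12 16 9)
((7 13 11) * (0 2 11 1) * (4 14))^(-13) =((0 2 11 7 13 1)(4 14))^(-13) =(0 1 13 7 11 2)(4 14)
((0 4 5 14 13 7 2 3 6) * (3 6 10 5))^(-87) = ((0 4 3 10 5 14 13 7 2 6))^(-87) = (0 10 13 6 3 14 2 4 5 7)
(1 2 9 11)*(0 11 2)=[11, 0, 9, 3, 4, 5, 6, 7, 8, 2, 10, 1]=(0 11 1)(2 9)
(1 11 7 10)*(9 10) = (1 11 7 9 10) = [0, 11, 2, 3, 4, 5, 6, 9, 8, 10, 1, 7]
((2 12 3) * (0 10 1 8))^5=(0 10 1 8)(2 3 12)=((0 10 1 8)(2 12 3))^5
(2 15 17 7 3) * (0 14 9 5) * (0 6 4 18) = (0 14 9 5 6 4 18)(2 15 17 7 3) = [14, 1, 15, 2, 18, 6, 4, 3, 8, 5, 10, 11, 12, 13, 9, 17, 16, 7, 0]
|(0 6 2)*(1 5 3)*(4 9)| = 6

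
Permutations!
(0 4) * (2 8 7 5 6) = (0 4)(2 8 7 5 6) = [4, 1, 8, 3, 0, 6, 2, 5, 7]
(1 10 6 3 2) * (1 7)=[0, 10, 7, 2, 4, 5, 3, 1, 8, 9, 6]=(1 10 6 3 2 7)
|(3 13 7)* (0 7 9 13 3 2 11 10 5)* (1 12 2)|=|(0 7 1 12 2 11 10 5)(9 13)|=8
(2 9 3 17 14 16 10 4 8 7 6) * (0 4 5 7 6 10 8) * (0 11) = [4, 1, 9, 17, 11, 7, 2, 10, 6, 3, 5, 0, 12, 13, 16, 15, 8, 14] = (0 4 11)(2 9 3 17 14 16 8 6)(5 7 10)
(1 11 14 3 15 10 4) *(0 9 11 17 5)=(0 9 11 14 3 15 10 4 1 17 5)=[9, 17, 2, 15, 1, 0, 6, 7, 8, 11, 4, 14, 12, 13, 3, 10, 16, 5]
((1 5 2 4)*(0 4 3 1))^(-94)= ((0 4)(1 5 2 3))^(-94)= (1 2)(3 5)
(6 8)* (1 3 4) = [0, 3, 2, 4, 1, 5, 8, 7, 6] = (1 3 4)(6 8)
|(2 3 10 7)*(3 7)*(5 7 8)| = |(2 8 5 7)(3 10)| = 4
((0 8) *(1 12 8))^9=(0 1 12 8)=((0 1 12 8))^9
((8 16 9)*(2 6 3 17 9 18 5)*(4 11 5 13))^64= ((2 6 3 17 9 8 16 18 13 4 11 5))^64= (2 9 13)(3 16 11)(4 6 8)(5 17 18)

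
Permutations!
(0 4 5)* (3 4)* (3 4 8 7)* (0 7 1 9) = (0 4 5 7 3 8 1 9) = [4, 9, 2, 8, 5, 7, 6, 3, 1, 0]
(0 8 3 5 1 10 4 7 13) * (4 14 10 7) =(0 8 3 5 1 7 13)(10 14) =[8, 7, 2, 5, 4, 1, 6, 13, 3, 9, 14, 11, 12, 0, 10]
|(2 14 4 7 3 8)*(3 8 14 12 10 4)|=6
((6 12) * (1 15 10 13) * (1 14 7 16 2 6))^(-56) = ((1 15 10 13 14 7 16 2 6 12))^(-56) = (1 14 6 10 16)(2 15 7 12 13)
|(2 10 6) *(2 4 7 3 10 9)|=|(2 9)(3 10 6 4 7)|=10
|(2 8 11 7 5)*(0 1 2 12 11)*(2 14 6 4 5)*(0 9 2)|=|(0 1 14 6 4 5 12 11 7)(2 8 9)|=9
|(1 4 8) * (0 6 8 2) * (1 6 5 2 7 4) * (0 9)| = 4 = |(0 5 2 9)(4 7)(6 8)|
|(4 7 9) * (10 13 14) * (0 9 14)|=|(0 9 4 7 14 10 13)|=7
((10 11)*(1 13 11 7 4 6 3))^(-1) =(1 3 6 4 7 10 11 13)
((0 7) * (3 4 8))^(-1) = ((0 7)(3 4 8))^(-1) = (0 7)(3 8 4)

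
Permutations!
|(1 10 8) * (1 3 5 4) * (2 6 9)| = 6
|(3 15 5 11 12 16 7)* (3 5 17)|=|(3 15 17)(5 11 12 16 7)|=15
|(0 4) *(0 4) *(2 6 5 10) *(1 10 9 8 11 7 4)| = 10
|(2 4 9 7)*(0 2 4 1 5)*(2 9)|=|(0 9 7 4 2 1 5)|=7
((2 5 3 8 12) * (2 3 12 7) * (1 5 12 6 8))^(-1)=(1 3 12 2 7 8 6 5)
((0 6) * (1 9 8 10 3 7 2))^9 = ((0 6)(1 9 8 10 3 7 2))^9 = (0 6)(1 8 3 2 9 10 7)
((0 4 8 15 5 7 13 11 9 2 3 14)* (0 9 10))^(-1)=(0 10 11 13 7 5 15 8 4)(2 9 14 3)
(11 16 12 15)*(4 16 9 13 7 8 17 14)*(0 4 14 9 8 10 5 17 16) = (0 4)(5 17 9 13 7 10)(8 16 12 15 11) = [4, 1, 2, 3, 0, 17, 6, 10, 16, 13, 5, 8, 15, 7, 14, 11, 12, 9]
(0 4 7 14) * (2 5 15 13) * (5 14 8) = (0 4 7 8 5 15 13 2 14) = [4, 1, 14, 3, 7, 15, 6, 8, 5, 9, 10, 11, 12, 2, 0, 13]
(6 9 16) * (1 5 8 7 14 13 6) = [0, 5, 2, 3, 4, 8, 9, 14, 7, 16, 10, 11, 12, 6, 13, 15, 1] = (1 5 8 7 14 13 6 9 16)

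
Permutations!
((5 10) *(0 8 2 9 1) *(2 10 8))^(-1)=(0 1 9 2)(5 10 8)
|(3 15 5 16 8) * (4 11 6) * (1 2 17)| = 15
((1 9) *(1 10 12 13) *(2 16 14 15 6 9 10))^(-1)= (1 13 12 10)(2 9 6 15 14 16)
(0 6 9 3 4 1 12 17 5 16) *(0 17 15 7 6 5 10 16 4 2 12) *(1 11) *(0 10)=(0 5 4 11 1 10 16 17)(2 12 15 7 6 9 3)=[5, 10, 12, 2, 11, 4, 9, 6, 8, 3, 16, 1, 15, 13, 14, 7, 17, 0]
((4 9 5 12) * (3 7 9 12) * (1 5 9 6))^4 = ((1 5 3 7 6)(4 12))^4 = (12)(1 6 7 3 5)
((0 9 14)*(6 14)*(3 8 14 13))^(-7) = (14)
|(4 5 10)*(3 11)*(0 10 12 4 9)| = |(0 10 9)(3 11)(4 5 12)| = 6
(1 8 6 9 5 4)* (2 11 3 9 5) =[0, 8, 11, 9, 1, 4, 5, 7, 6, 2, 10, 3] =(1 8 6 5 4)(2 11 3 9)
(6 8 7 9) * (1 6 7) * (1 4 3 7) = (1 6 8 4 3 7 9) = [0, 6, 2, 7, 3, 5, 8, 9, 4, 1]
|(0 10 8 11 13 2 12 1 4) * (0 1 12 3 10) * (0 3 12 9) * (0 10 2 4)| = |(0 3 2 12 9 10 8 11 13 4 1)| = 11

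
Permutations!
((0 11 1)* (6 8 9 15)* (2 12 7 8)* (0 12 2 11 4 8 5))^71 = (0 6 5 15 7 9 12 8 1 4 11)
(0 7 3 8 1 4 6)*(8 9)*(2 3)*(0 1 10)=(0 7 2 3 9 8 10)(1 4 6)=[7, 4, 3, 9, 6, 5, 1, 2, 10, 8, 0]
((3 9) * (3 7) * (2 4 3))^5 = (9)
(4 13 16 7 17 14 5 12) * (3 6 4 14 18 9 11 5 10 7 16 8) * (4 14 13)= [0, 1, 2, 6, 4, 12, 14, 17, 3, 11, 7, 5, 13, 8, 10, 15, 16, 18, 9]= (3 6 14 10 7 17 18 9 11 5 12 13 8)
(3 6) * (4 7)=[0, 1, 2, 6, 7, 5, 3, 4]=(3 6)(4 7)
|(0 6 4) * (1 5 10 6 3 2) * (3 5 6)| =|(0 5 10 3 2 1 6 4)| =8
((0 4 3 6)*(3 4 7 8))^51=((0 7 8 3 6))^51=(0 7 8 3 6)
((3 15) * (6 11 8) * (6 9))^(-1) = (3 15)(6 9 8 11) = ((3 15)(6 11 8 9))^(-1)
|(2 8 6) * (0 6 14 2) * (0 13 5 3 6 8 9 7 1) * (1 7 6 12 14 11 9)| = |(0 8 11 9 6 13 5 3 12 14 2 1)| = 12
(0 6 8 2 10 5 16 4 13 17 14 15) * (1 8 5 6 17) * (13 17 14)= (0 14 15)(1 8 2 10 6 5 16 4 17 13)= [14, 8, 10, 3, 17, 16, 5, 7, 2, 9, 6, 11, 12, 1, 15, 0, 4, 13]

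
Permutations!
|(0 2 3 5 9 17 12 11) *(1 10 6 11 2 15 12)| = 12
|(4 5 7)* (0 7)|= 4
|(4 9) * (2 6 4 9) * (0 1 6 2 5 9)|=|(0 1 6 4 5 9)|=6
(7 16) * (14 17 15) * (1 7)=(1 7 16)(14 17 15)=[0, 7, 2, 3, 4, 5, 6, 16, 8, 9, 10, 11, 12, 13, 17, 14, 1, 15]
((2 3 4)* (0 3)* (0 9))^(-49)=(0 3 4 2 9)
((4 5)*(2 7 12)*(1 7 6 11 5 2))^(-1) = (1 12 7)(2 4 5 11 6)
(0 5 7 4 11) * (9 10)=(0 5 7 4 11)(9 10)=[5, 1, 2, 3, 11, 7, 6, 4, 8, 10, 9, 0]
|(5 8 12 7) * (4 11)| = 4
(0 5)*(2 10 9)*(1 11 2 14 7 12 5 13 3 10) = (0 13 3 10 9 14 7 12 5)(1 11 2) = [13, 11, 1, 10, 4, 0, 6, 12, 8, 14, 9, 2, 5, 3, 7]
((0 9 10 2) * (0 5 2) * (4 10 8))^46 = (0 9 8 4 10)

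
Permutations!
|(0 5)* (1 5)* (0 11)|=|(0 1 5 11)|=4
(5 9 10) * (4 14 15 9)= (4 14 15 9 10 5)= [0, 1, 2, 3, 14, 4, 6, 7, 8, 10, 5, 11, 12, 13, 15, 9]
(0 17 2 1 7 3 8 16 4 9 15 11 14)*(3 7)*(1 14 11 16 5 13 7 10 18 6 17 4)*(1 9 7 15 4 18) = (0 18 6 17 2 14)(1 3 8 5 13 15 16 9 4 7 10) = [18, 3, 14, 8, 7, 13, 17, 10, 5, 4, 1, 11, 12, 15, 0, 16, 9, 2, 6]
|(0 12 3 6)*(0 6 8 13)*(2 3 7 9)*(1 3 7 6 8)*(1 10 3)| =30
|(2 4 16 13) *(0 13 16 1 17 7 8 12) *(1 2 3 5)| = 18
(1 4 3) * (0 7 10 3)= (0 7 10 3 1 4)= [7, 4, 2, 1, 0, 5, 6, 10, 8, 9, 3]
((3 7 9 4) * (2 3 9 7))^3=(2 3)(4 9)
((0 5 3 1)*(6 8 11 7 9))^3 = (0 1 3 5)(6 7 8 9 11)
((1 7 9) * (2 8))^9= ((1 7 9)(2 8))^9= (9)(2 8)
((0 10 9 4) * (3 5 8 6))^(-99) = (0 10 9 4)(3 5 8 6)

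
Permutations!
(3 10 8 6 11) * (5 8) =[0, 1, 2, 10, 4, 8, 11, 7, 6, 9, 5, 3] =(3 10 5 8 6 11)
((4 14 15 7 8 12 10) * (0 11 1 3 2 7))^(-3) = ((0 11 1 3 2 7 8 12 10 4 14 15))^(-3) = (0 4 8 3)(1 15 10 7)(2 11 14 12)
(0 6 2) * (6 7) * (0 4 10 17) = (0 7 6 2 4 10 17) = [7, 1, 4, 3, 10, 5, 2, 6, 8, 9, 17, 11, 12, 13, 14, 15, 16, 0]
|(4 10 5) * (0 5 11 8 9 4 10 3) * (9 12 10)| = |(0 5 9 4 3)(8 12 10 11)| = 20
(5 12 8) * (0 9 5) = (0 9 5 12 8) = [9, 1, 2, 3, 4, 12, 6, 7, 0, 5, 10, 11, 8]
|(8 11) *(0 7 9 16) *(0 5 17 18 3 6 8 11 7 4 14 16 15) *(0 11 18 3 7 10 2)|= |(0 4 14 16 5 17 3 6 8 10 2)(7 9 15 11 18)|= 55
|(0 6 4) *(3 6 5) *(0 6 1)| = |(0 5 3 1)(4 6)| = 4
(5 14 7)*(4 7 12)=(4 7 5 14 12)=[0, 1, 2, 3, 7, 14, 6, 5, 8, 9, 10, 11, 4, 13, 12]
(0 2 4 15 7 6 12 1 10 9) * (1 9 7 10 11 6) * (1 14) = (0 2 4 15 10 7 14 1 11 6 12 9) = [2, 11, 4, 3, 15, 5, 12, 14, 8, 0, 7, 6, 9, 13, 1, 10]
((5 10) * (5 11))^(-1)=(5 11 10)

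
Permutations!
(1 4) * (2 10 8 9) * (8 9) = (1 4)(2 10 9) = [0, 4, 10, 3, 1, 5, 6, 7, 8, 2, 9]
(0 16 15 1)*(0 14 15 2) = (0 16 2)(1 14 15) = [16, 14, 0, 3, 4, 5, 6, 7, 8, 9, 10, 11, 12, 13, 15, 1, 2]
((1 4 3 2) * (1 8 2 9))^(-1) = ((1 4 3 9)(2 8))^(-1) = (1 9 3 4)(2 8)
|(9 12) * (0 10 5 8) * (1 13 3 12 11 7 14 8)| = 12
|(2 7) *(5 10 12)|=|(2 7)(5 10 12)|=6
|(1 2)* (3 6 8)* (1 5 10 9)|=15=|(1 2 5 10 9)(3 6 8)|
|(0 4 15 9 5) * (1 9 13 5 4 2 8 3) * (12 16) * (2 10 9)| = |(0 10 9 4 15 13 5)(1 2 8 3)(12 16)| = 28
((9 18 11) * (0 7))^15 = ((0 7)(9 18 11))^15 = (18)(0 7)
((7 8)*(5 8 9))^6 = (5 7)(8 9)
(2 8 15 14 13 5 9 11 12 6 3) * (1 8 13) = [0, 8, 13, 2, 4, 9, 3, 7, 15, 11, 10, 12, 6, 5, 1, 14] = (1 8 15 14)(2 13 5 9 11 12 6 3)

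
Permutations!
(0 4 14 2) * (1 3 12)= (0 4 14 2)(1 3 12)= [4, 3, 0, 12, 14, 5, 6, 7, 8, 9, 10, 11, 1, 13, 2]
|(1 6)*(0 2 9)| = 6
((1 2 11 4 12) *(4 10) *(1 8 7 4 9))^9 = ((1 2 11 10 9)(4 12 8 7))^9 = (1 9 10 11 2)(4 12 8 7)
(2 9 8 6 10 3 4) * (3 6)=[0, 1, 9, 4, 2, 5, 10, 7, 3, 8, 6]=(2 9 8 3 4)(6 10)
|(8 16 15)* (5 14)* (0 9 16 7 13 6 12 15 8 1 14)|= 12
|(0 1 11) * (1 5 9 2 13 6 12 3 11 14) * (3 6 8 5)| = 30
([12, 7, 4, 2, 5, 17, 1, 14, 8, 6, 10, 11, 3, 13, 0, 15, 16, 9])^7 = (0 9 3 1 4 14 17 12 6 2 7 5)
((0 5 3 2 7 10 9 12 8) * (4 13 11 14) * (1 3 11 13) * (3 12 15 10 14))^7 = (0 4 3 8 14 11 12 7 5 1 2)(9 15 10)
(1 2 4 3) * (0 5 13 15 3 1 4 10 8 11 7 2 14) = (0 5 13 15 3 4 1 14)(2 10 8 11 7) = [5, 14, 10, 4, 1, 13, 6, 2, 11, 9, 8, 7, 12, 15, 0, 3]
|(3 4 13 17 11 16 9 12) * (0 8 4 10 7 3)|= |(0 8 4 13 17 11 16 9 12)(3 10 7)|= 9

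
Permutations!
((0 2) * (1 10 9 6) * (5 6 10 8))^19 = (0 2)(1 6 5 8)(9 10)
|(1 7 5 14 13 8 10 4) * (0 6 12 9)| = |(0 6 12 9)(1 7 5 14 13 8 10 4)| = 8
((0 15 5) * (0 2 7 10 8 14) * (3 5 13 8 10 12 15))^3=(0 2 15 14 5 12 8 3 7 13)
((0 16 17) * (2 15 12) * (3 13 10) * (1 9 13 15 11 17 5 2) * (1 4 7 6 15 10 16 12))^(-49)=(0 9)(1 17)(2 6)(3 10)(4 16)(5 7)(11 15)(12 13)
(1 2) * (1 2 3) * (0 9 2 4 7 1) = (0 9 2 4 7 1 3) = [9, 3, 4, 0, 7, 5, 6, 1, 8, 2]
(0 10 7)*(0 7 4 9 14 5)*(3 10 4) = (0 4 9 14 5)(3 10) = [4, 1, 2, 10, 9, 0, 6, 7, 8, 14, 3, 11, 12, 13, 5]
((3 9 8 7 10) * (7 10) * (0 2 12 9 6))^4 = ((0 2 12 9 8 10 3 6))^4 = (0 8)(2 10)(3 12)(6 9)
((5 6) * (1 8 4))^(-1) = (1 4 8)(5 6)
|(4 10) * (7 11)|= |(4 10)(7 11)|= 2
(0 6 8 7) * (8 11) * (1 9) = [6, 9, 2, 3, 4, 5, 11, 0, 7, 1, 10, 8] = (0 6 11 8 7)(1 9)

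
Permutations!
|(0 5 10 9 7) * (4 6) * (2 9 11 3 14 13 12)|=22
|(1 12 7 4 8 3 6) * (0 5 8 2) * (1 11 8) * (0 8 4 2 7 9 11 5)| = 11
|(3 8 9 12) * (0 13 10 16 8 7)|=9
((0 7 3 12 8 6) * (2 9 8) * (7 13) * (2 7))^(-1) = (0 6 8 9 2 13)(3 7 12) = ((0 13 2 9 8 6)(3 12 7))^(-1)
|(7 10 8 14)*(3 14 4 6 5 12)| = |(3 14 7 10 8 4 6 5 12)| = 9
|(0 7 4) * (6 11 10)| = |(0 7 4)(6 11 10)| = 3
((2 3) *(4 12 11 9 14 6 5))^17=((2 3)(4 12 11 9 14 6 5))^17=(2 3)(4 9 5 11 6 12 14)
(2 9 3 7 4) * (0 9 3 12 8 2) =(0 9 12 8 2 3 7 4) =[9, 1, 3, 7, 0, 5, 6, 4, 2, 12, 10, 11, 8]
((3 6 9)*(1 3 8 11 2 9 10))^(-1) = ((1 3 6 10)(2 9 8 11))^(-1) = (1 10 6 3)(2 11 8 9)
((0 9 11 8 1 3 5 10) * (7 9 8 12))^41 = (0 10 5 3 1 8)(7 9 11 12)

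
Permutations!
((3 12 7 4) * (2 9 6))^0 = ((2 9 6)(3 12 7 4))^0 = (12)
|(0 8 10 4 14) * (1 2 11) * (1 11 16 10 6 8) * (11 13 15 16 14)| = 12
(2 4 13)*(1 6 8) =(1 6 8)(2 4 13) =[0, 6, 4, 3, 13, 5, 8, 7, 1, 9, 10, 11, 12, 2]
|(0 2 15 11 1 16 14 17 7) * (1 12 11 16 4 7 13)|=|(0 2 15 16 14 17 13 1 4 7)(11 12)|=10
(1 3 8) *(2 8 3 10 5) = [0, 10, 8, 3, 4, 2, 6, 7, 1, 9, 5] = (1 10 5 2 8)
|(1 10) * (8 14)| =2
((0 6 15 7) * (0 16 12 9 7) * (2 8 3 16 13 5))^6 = ((0 6 15)(2 8 3 16 12 9 7 13 5))^6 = (2 7 16)(3 5 9)(8 13 12)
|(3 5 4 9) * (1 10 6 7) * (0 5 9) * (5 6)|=|(0 6 7 1 10 5 4)(3 9)|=14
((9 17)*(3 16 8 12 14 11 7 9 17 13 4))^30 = (17)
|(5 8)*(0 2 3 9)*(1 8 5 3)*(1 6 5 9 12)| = 20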